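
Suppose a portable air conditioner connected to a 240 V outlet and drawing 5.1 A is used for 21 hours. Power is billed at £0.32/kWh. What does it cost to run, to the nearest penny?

£8.23

Power = 5.1 A × 240 V = 1224 W = 1.224 kW
Energy = 1.224 kW × 21 h = 25.704 kWh
Cost = 25.704 kWh × £0.32/kWh = £8.23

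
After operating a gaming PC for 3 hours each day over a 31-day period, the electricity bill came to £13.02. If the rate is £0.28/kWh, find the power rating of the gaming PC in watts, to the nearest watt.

500 W

Energy = £13.02 ÷ £0.28/kWh = 46.5 kWh
Runtime = 3 h/day × 31 days = 93 h
Power = 46.5 kWh ÷ 93 h = 0.5 kW = 500 W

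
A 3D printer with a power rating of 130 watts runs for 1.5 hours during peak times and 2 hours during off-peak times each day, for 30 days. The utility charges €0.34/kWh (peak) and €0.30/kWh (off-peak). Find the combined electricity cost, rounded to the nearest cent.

Peak energy = 0.13 kW × 1.5 h × 30 = 5.85 kWh
Off-peak energy = 0.13 kW × 2 h × 30 = 7.8 kWh
Cost = 5.85 × €0.34 + 7.8 × €0.30 = €1.989 + €2.34 = €4.33

€4.33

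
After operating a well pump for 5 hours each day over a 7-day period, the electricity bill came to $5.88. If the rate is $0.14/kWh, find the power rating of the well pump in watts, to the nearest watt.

Energy = $5.88 ÷ $0.14/kWh = 42 kWh
Runtime = 5 h/day × 7 days = 35 h
Power = 42 kWh ÷ 35 h = 1.2 kW = 1200 W

1200 W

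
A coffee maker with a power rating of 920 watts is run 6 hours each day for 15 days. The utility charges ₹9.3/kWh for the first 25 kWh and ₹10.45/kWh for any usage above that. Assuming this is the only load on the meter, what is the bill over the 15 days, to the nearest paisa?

₹836.51

Runtime = 6 h/day × 15 days = 90 h
Energy = 0.92 kW × 90 h = 82.8 kWh
Tier 1 (0–25 kWh): 25 × ₹9.3 = ₹232.5
Above 25 kWh: 57.8 × ₹10.45 = ₹604.01
Bill = ₹836.51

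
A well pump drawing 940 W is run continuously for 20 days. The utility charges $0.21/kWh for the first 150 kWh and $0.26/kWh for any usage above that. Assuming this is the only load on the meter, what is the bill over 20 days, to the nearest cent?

$109.81

Runtime = 24 h × 20 = 480 h
Energy = 0.94 kW × 480 h = 451.2 kWh
Tier 1 (0–150 kWh): 150 × $0.21 = $31.5
Above 150 kWh: 301.2 × $0.26 = $78.312
Bill = $109.81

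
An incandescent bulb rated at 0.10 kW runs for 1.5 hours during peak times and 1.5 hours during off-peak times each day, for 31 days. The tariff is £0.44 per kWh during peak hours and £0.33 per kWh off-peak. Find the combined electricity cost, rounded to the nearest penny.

Peak energy = 0.1 kW × 1.5 h × 31 = 4.65 kWh
Off-peak energy = 0.1 kW × 1.5 h × 31 = 4.65 kWh
Cost = 4.65 × £0.44 + 4.65 × £0.33 = £2.046 + £1.5345 = £3.58

£3.58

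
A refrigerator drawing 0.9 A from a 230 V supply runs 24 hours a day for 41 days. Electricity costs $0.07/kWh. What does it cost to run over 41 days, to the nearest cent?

Power = 0.9 A × 230 V = 207 W = 0.207 kW
Runtime = 24 h × 41 = 984 h
Energy = 0.207 kW × 984 h = 203.688 kWh
Cost = 203.688 kWh × $0.07/kWh = $14.26

$14.26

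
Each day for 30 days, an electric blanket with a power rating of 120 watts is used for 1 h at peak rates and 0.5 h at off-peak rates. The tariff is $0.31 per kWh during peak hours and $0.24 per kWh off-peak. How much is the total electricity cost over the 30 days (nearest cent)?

Peak energy = 0.12 kW × 1 h × 30 = 3.6 kWh
Off-peak energy = 0.12 kW × 0.5 h × 30 = 1.8 kWh
Cost = 3.6 × $0.31 + 1.8 × $0.24 = $1.116 + $0.432 = $1.55

$1.55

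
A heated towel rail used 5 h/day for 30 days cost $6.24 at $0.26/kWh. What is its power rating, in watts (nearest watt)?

160 W

Energy = $6.24 ÷ $0.26/kWh = 24 kWh
Runtime = 5 h/day × 30 days = 150 h
Power = 24 kWh ÷ 150 h = 0.16 kW = 160 W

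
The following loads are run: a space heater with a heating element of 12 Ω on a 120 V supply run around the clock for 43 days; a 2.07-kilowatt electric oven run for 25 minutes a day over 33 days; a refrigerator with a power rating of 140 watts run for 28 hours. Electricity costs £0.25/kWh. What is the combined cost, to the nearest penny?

£317.70

space heater: Power = V²/R = 120²/12 = 1200 W = 1.2 kW
space heater: Runtime = 24 h × 43 = 1032 h
space heater: 1.2 kW × 1032 h = 1238.4 kWh
electric oven: Runtime = 25 min × 33 = 825 min = 13.75 h
electric oven: 2.07 kW × 13.75 h = 28.4625 kWh
refrigerator: 0.14 kW × 28 h = 3.92 kWh
Total energy = 1270.7825 kWh
Cost = 1270.7825 × £0.25 = £317.70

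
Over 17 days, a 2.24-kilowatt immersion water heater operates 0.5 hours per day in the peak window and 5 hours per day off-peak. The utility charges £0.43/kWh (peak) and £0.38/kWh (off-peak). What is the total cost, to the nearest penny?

£80.54

Peak energy = 2.24 kW × 0.5 h × 17 = 19.04 kWh
Off-peak energy = 2.24 kW × 5 h × 17 = 190.4 kWh
Cost = 19.04 × £0.43 + 190.4 × £0.38 = £8.1872 + £72.352 = £80.54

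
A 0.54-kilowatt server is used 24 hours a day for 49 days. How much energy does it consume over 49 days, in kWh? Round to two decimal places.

Runtime = 24 h × 49 = 1176 h
Energy = 0.54 kW × 1176 h = 635.04 kWh

635.04 kWh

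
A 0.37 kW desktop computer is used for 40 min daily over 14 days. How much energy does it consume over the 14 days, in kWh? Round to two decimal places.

Runtime = 40 min × 14 = 560 min = 9.333333… h
Energy = 0.37 kW × 9.333333… h = 3.453333… kWh ≈ 3.45 kWh

3.45 kWh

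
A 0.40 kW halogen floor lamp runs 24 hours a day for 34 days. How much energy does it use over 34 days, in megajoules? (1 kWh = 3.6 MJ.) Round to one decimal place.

Runtime = 24 h × 34 = 816 h
Energy = 0.4 kW × 816 h = 326.4 kWh
= 326.4 × 3.6 MJ = 1175.0 MJ

1175.0 MJ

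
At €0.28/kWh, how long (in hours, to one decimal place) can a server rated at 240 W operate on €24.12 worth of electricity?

358.9 h

Energy available = €24.12 ÷ €0.28/kWh = 86.1429 kWh
Hours = 86.1429 kWh ÷ 0.24 kW = 358.9 h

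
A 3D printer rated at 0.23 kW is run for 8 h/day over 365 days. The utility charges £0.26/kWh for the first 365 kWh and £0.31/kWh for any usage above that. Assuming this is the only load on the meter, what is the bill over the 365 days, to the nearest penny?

Runtime = 8 h/day × 365 days = 2920 h
Energy = 0.23 kW × 2920 h = 671.6 kWh
Tier 1 (0–365 kWh): 365 × £0.26 = £94.9
Above 365 kWh: 306.6 × £0.31 = £95.046
Bill = £189.95

£189.95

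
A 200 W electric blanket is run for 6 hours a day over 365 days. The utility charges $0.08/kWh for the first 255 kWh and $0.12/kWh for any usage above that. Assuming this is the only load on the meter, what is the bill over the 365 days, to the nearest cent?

$42.36

Runtime = 6 h/day × 365 days = 2190 h
Energy = 0.2 kW × 2190 h = 438 kWh
Tier 1 (0–255 kWh): 255 × $0.08 = $20.4
Above 255 kWh: 183 × $0.12 = $21.96
Bill = $42.36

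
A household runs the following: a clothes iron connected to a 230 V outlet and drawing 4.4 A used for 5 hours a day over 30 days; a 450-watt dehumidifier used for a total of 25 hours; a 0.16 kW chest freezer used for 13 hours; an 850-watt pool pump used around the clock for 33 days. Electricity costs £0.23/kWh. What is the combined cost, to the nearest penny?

£192.82

clothes iron: Power = 4.4 A × 230 V = 1012 W = 1.012 kW
clothes iron: Runtime = 5 h/day × 30 days = 150 h
clothes iron: 1.012 kW × 150 h = 151.8 kWh
dehumidifier: 0.45 kW × 25 h = 11.25 kWh
chest freezer: 0.16 kW × 13 h = 2.08 kWh
pool pump: Runtime = 24 h × 33 = 792 h
pool pump: 0.85 kW × 792 h = 673.2 kWh
Total energy = 838.33 kWh
Cost = 838.33 × £0.23 = £192.82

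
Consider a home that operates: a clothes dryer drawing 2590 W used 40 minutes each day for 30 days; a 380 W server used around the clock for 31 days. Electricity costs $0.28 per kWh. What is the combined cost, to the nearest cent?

clothes dryer: Runtime = 40 min × 30 = 1200 min = 20 h
clothes dryer: 2.59 kW × 20 h = 51.8 kWh
server: Runtime = 24 h × 31 = 744 h
server: 0.38 kW × 744 h = 282.72 kWh
Total energy = 334.52 kWh
Cost = 334.52 × $0.28 = $93.67

$93.67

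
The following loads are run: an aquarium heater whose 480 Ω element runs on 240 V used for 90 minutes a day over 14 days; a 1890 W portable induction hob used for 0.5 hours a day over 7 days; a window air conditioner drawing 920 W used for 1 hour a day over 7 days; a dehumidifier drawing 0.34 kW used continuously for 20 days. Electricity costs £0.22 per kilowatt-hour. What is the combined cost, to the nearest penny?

£39.33

aquarium heater: Power = V²/R = 240²/480 = 120 W = 0.12 kW
aquarium heater: Runtime = 90 min × 14 = 1260 min = 21 h
aquarium heater: 0.12 kW × 21 h = 2.52 kWh
portable induction hob: Runtime = 0.5 h/day × 7 days = 3.5 h
portable induction hob: 1.89 kW × 3.5 h = 6.615 kWh
window air conditioner: Runtime = 1 h/day × 7 days = 7 h
window air conditioner: 0.92 kW × 7 h = 6.44 kWh
dehumidifier: Runtime = 24 h × 20 = 480 h
dehumidifier: 0.34 kW × 480 h = 163.2 kWh
Total energy = 178.775 kWh
Cost = 178.775 × £0.22 = £39.33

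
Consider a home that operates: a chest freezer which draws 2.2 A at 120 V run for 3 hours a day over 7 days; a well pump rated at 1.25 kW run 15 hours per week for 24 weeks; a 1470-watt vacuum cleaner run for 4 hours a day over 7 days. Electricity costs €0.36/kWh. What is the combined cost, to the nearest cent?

€178.81

chest freezer: Power = 2.2 A × 120 V = 264 W = 0.264 kW
chest freezer: Runtime = 3 h/day × 7 days = 21 h
chest freezer: 0.264 kW × 21 h = 5.544 kWh
well pump: Runtime = 15 h/week × 24 weeks = 360 h
well pump: 1.25 kW × 360 h = 450 kWh
vacuum cleaner: Runtime = 4 h/day × 7 days = 28 h
vacuum cleaner: 1.47 kW × 28 h = 41.16 kWh
Total energy = 496.704 kWh
Cost = 496.704 × €0.36 = €178.81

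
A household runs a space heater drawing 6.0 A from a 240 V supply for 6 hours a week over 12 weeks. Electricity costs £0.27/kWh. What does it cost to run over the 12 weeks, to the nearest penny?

£27.99

Power = 6.0 A × 240 V = 1440 W = 1.44 kW
Runtime = 6 h/week × 12 weeks = 72 h
Energy = 1.44 kW × 72 h = 103.68 kWh
Cost = 103.68 kWh × £0.27/kWh = £27.99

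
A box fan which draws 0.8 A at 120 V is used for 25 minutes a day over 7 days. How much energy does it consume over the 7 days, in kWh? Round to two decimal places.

Power = 0.8 A × 120 V = 96 W = 0.096 kW
Runtime = 25 min × 7 = 175 min = 2.916666… h
Energy = 0.096 kW × 2.916666… h = 0.28 kWh

0.28 kWh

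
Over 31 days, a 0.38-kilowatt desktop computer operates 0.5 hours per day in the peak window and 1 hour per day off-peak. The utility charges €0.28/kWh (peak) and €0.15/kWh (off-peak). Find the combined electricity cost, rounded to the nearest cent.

€3.42

Peak energy = 0.38 kW × 0.5 h × 31 = 5.89 kWh
Off-peak energy = 0.38 kW × 1 h × 31 = 11.78 kWh
Cost = 5.89 × €0.28 + 11.78 × €0.15 = €1.6492 + €1.767 = €3.42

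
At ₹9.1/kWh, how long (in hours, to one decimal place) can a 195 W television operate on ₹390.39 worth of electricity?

220.0 h

Energy available = ₹390.39 ÷ ₹9.1/kWh = 42.9 kWh
Hours = 42.9 kWh ÷ 0.195 kW = 220.0 h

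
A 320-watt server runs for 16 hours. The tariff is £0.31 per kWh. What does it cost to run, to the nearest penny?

£1.59

Energy = 0.32 kW × 16 h = 5.12 kWh
Cost = 5.12 kWh × £0.31/kWh = £1.59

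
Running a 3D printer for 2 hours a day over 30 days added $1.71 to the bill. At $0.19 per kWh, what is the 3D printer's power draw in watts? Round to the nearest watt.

150 W

Energy = $1.71 ÷ $0.19/kWh = 9 kWh
Runtime = 2 h/day × 30 days = 60 h
Power = 9 kWh ÷ 60 h = 0.15 kW = 150 W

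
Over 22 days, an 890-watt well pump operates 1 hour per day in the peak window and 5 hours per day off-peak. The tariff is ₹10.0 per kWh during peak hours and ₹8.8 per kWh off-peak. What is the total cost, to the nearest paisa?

₹1057.32

Peak energy = 0.89 kW × 1 h × 22 = 19.58 kWh
Off-peak energy = 0.89 kW × 5 h × 22 = 97.9 kWh
Cost = 19.58 × ₹10.0 + 97.9 × ₹8.8 = ₹195.8 + ₹861.52 = ₹1057.32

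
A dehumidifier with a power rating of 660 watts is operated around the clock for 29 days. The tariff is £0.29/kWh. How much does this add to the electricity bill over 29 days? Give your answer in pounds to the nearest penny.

Runtime = 24 h × 29 = 696 h
Energy = 0.66 kW × 696 h = 459.36 kWh
Cost = 459.36 kWh × £0.29/kWh = £133.21

£133.21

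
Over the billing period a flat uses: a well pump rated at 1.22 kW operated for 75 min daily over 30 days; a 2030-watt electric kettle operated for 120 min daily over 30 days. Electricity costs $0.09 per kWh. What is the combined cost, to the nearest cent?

$15.08

well pump: Runtime = 75 min × 30 = 2250 min = 37.5 h
well pump: 1.22 kW × 37.5 h = 45.75 kWh
electric kettle: Runtime = 120 min × 30 = 3600 min = 60 h
electric kettle: 2.03 kW × 60 h = 121.8 kWh
Total energy = 167.55 kWh
Cost = 167.55 × $0.09 = $15.08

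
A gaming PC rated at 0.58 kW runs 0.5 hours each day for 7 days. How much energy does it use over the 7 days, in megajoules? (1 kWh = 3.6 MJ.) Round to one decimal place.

7.3 MJ

Runtime = 0.5 h/day × 7 days = 3.5 h
Energy = 0.58 kW × 3.5 h = 2.03 kWh
= 2.03 × 3.6 MJ = 7.3 MJ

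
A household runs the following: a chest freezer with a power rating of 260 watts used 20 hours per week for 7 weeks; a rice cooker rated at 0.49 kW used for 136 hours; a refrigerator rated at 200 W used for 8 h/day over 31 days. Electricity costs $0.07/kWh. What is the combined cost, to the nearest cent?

chest freezer: Runtime = 20 h/week × 7 weeks = 140 h
chest freezer: 0.26 kW × 140 h = 36.4 kWh
rice cooker: 0.49 kW × 136 h = 66.64 kWh
refrigerator: Runtime = 8 h/day × 31 days = 248 h
refrigerator: 0.2 kW × 248 h = 49.6 kWh
Total energy = 152.64 kWh
Cost = 152.64 × $0.07 = $10.68

$10.68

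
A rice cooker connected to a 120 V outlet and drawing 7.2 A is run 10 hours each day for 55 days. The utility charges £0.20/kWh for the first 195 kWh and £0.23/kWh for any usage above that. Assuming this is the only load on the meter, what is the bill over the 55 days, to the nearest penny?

Power = 7.2 A × 120 V = 864 W = 0.864 kW
Runtime = 10 h/day × 55 days = 550 h
Energy = 0.864 kW × 550 h = 475.2 kWh
Tier 1 (0–195 kWh): 195 × £0.20 = £39
Above 195 kWh: 280.2 × £0.23 = £64.446
Bill = £103.45

£103.45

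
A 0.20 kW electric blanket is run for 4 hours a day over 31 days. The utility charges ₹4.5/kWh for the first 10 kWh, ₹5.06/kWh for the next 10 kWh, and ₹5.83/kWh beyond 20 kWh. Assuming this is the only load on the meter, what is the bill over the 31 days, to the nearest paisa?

₹123.58

Runtime = 4 h/day × 31 days = 124 h
Energy = 0.2 kW × 124 h = 24.8 kWh
Tier 1 (0–10 kWh): 10 × ₹4.5 = ₹45
Tier 2 (10–20 kWh): 10 × ₹5.06 = ₹50.6
Above 20 kWh: 4.8 × ₹5.83 = ₹27.984
Bill = ₹123.58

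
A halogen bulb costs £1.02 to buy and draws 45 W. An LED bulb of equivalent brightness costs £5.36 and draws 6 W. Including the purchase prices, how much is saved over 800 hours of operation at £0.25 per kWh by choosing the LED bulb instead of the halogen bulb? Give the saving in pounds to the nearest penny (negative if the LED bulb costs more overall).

halogen bulb: £1.02 + (45/1000) kW × 800 h × £0.25 = £1.02 + £9 = £10.02
LED bulb: £5.36 + (6/1000) kW × 800 h × £0.25 = £5.36 + £1.2 = £6.56
Saving = £10.02 − £6.56 = £3.46

£3.46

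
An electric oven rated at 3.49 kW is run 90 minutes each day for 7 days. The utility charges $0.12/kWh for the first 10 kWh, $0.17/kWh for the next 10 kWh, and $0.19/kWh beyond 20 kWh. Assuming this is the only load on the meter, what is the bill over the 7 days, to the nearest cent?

$6.06

Runtime = 90 min × 7 = 630 min = 10.5 h
Energy = 3.49 kW × 10.5 h = 36.645 kWh
Tier 1 (0–10 kWh): 10 × $0.12 = $1.2
Tier 2 (10–20 kWh): 10 × $0.17 = $1.7
Above 20 kWh: 16.645 × $0.19 = $3.16255
Bill = $6.06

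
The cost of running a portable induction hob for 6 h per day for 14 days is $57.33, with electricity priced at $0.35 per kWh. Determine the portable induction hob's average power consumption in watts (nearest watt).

1950 W

Energy = $57.33 ÷ $0.35/kWh = 163.8 kWh
Runtime = 6 h/day × 14 days = 84 h
Power = 163.8 kWh ÷ 84 h = 1.95 kW = 1950 W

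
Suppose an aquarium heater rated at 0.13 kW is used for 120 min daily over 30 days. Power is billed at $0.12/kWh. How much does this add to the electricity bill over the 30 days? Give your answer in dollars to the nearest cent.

Runtime = 120 min × 30 = 3600 min = 60 h
Energy = 0.13 kW × 60 h = 7.8 kWh
Cost = 7.8 kWh × $0.12/kWh = $0.94

$0.94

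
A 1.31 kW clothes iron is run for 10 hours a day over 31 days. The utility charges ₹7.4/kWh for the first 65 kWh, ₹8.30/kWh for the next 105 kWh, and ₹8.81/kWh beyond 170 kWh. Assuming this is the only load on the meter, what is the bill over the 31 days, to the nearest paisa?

₹3432.54

Runtime = 10 h/day × 31 days = 310 h
Energy = 1.31 kW × 310 h = 406.1 kWh
Tier 1 (0–65 kWh): 65 × ₹7.4 = ₹481
Tier 2 (65–170 kWh): 105 × ₹8.30 = ₹871.5
Above 170 kWh: 236.1 × ₹8.81 = ₹2080.041
Bill = ₹3432.54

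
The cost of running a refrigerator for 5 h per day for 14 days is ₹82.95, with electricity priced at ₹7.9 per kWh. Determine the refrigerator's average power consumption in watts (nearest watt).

150 W

Energy = ₹82.95 ÷ ₹7.9/kWh = 10.5 kWh
Runtime = 5 h/day × 14 days = 70 h
Power = 10.5 kWh ÷ 70 h = 0.15 kW = 150 W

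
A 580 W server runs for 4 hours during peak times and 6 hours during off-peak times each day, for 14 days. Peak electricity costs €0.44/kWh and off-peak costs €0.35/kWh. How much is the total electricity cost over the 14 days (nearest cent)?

Peak energy = 0.58 kW × 4 h × 14 = 32.48 kWh
Off-peak energy = 0.58 kW × 6 h × 14 = 48.72 kWh
Cost = 32.48 × €0.44 + 48.72 × €0.35 = €14.2912 + €17.052 = €31.34

€31.34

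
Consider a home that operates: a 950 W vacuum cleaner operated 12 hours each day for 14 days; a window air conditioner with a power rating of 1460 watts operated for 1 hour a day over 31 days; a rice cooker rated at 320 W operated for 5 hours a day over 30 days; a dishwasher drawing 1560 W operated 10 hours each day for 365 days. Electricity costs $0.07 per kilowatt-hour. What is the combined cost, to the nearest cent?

vacuum cleaner: Runtime = 12 h/day × 14 days = 168 h
vacuum cleaner: 0.95 kW × 168 h = 159.6 kWh
window air conditioner: Runtime = 1 h/day × 31 days = 31 h
window air conditioner: 1.46 kW × 31 h = 45.26 kWh
rice cooker: Runtime = 5 h/day × 30 days = 150 h
rice cooker: 0.32 kW × 150 h = 48 kWh
dishwasher: Runtime = 10 h/day × 365 days = 3650 h
dishwasher: 1.56 kW × 3650 h = 5694 kWh
Total energy = 5946.86 kWh
Cost = 5946.86 × $0.07 = $416.28

$416.28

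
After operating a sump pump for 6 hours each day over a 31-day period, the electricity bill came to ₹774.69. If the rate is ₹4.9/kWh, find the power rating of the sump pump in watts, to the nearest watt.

Energy = ₹774.69 ÷ ₹4.9/kWh = 158.1 kWh
Runtime = 6 h/day × 31 days = 186 h
Power = 158.1 kWh ÷ 186 h = 0.85 kW = 850 W

850 W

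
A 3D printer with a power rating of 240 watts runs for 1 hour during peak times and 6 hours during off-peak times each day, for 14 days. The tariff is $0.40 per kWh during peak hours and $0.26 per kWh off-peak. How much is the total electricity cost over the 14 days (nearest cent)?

$6.59

Peak energy = 0.24 kW × 1 h × 14 = 3.36 kWh
Off-peak energy = 0.24 kW × 6 h × 14 = 20.16 kWh
Cost = 3.36 × $0.40 + 20.16 × $0.26 = $1.344 + $5.2416 = $6.59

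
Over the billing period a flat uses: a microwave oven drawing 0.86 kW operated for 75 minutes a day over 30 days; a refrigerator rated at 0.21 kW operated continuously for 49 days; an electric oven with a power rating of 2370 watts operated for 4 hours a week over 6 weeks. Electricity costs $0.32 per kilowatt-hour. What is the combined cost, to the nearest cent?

$107.55

microwave oven: Runtime = 75 min × 30 = 2250 min = 37.5 h
microwave oven: 0.86 kW × 37.5 h = 32.25 kWh
refrigerator: Runtime = 24 h × 49 = 1176 h
refrigerator: 0.21 kW × 1176 h = 246.96 kWh
electric oven: Runtime = 4 h/week × 6 weeks = 24 h
electric oven: 2.37 kW × 24 h = 56.88 kWh
Total energy = 336.09 kWh
Cost = 336.09 × $0.32 = $107.55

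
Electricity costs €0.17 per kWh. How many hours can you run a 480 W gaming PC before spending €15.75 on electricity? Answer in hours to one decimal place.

193.0 h

Energy available = €15.75 ÷ €0.17/kWh = 92.6471 kWh
Hours = 92.6471 kWh ÷ 0.48 kW = 193.0 h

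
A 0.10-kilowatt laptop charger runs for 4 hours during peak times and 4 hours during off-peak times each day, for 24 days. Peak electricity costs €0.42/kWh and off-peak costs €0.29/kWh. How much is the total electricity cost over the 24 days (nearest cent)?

€6.82

Peak energy = 0.1 kW × 4 h × 24 = 9.6 kWh
Off-peak energy = 0.1 kW × 4 h × 24 = 9.6 kWh
Cost = 9.6 × €0.42 + 9.6 × €0.29 = €4.032 + €2.784 = €6.82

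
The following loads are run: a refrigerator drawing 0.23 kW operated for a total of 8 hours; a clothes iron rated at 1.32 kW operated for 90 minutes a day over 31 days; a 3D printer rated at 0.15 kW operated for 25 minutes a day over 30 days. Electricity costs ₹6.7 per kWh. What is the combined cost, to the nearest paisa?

refrigerator: 0.23 kW × 8 h = 1.84 kWh
clothes iron: Runtime = 90 min × 31 = 2790 min = 46.5 h
clothes iron: 1.32 kW × 46.5 h = 61.38 kWh
3D printer: Runtime = 25 min × 30 = 750 min = 12.5 h
3D printer: 0.15 kW × 12.5 h = 1.875 kWh
Total energy = 65.095 kWh
Cost = 65.095 × ₹6.7 = ₹436.14

₹436.14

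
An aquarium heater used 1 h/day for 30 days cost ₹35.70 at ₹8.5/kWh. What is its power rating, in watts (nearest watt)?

140 W

Energy = ₹35.70 ÷ ₹8.5/kWh = 4.2 kWh
Runtime = 1 h/day × 30 days = 30 h
Power = 4.2 kWh ÷ 30 h = 0.14 kW = 140 W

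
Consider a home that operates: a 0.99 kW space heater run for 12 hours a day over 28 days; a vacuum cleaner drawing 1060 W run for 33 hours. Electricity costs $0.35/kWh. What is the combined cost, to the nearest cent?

space heater: Runtime = 12 h/day × 28 days = 336 h
space heater: 0.99 kW × 336 h = 332.64 kWh
vacuum cleaner: 1.06 kW × 33 h = 34.98 kWh
Total energy = 367.62 kWh
Cost = 367.62 × $0.35 = $128.67

$128.67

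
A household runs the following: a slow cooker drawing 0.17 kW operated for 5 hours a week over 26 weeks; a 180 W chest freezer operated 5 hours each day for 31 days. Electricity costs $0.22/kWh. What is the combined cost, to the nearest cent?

$11.00

slow cooker: Runtime = 5 h/week × 26 weeks = 130 h
slow cooker: 0.17 kW × 130 h = 22.1 kWh
chest freezer: Runtime = 5 h/day × 31 days = 155 h
chest freezer: 0.18 kW × 155 h = 27.9 kWh
Total energy = 50 kWh
Cost = 50 × $0.22 = $11.00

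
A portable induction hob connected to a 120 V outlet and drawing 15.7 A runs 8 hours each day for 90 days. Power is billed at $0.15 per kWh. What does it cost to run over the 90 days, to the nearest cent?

Power = 15.7 A × 120 V = 1884 W = 1.884 kW
Runtime = 8 h/day × 90 days = 720 h
Energy = 1.884 kW × 720 h = 1356.48 kWh
Cost = 1356.48 kWh × $0.15/kWh = $203.47

$203.47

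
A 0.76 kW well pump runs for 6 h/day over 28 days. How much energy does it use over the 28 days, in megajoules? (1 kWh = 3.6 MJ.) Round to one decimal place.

459.6 MJ

Runtime = 6 h/day × 28 days = 168 h
Energy = 0.76 kW × 168 h = 127.68 kWh
= 127.68 × 3.6 MJ = 459.6 MJ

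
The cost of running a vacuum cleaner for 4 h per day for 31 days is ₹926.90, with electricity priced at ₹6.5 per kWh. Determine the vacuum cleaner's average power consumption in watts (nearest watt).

1150 W

Energy = ₹926.90 ÷ ₹6.5/kWh = 142.6 kWh
Runtime = 4 h/day × 31 days = 124 h
Power = 142.6 kWh ÷ 124 h = 1.15 kW = 1150 W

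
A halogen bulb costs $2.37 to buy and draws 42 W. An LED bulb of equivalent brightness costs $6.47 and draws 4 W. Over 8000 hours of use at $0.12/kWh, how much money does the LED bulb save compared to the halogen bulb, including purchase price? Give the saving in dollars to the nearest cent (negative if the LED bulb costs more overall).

halogen bulb: $2.37 + (42/1000) kW × 8000 h × $0.12 = $2.37 + $40.32 = $42.69
LED bulb: $6.47 + (4/1000) kW × 8000 h × $0.12 = $6.47 + $3.84 = $10.31
Saving = $42.69 − $10.31 = $32.38

$32.38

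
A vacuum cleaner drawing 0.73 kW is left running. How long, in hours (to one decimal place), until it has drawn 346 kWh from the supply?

474.0 h

Hours = 346 kWh ÷ 0.73 kW = 474.0 h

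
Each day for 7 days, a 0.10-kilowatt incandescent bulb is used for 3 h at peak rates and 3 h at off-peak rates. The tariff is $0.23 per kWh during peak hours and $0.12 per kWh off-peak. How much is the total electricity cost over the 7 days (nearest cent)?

$0.74

Peak energy = 0.1 kW × 3 h × 7 = 2.1 kWh
Off-peak energy = 0.1 kW × 3 h × 7 = 2.1 kWh
Cost = 2.1 × $0.23 + 2.1 × $0.12 = $0.483 + $0.252 = $0.74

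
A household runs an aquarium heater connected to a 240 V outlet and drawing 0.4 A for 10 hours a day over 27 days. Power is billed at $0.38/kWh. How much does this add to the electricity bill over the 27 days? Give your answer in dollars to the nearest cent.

Power = 0.4 A × 240 V = 96 W = 0.096 kW
Runtime = 10 h/day × 27 days = 270 h
Energy = 0.096 kW × 270 h = 25.92 kWh
Cost = 25.92 kWh × $0.38/kWh = $9.85

$9.85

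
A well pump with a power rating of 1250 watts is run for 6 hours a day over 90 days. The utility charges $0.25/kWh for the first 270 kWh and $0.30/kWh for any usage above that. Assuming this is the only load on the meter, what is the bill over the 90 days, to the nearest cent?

$189.00

Runtime = 6 h/day × 90 days = 540 h
Energy = 1.25 kW × 540 h = 675 kWh
Tier 1 (0–270 kWh): 270 × $0.25 = $67.5
Above 270 kWh: 405 × $0.30 = $121.5
Bill = $189.00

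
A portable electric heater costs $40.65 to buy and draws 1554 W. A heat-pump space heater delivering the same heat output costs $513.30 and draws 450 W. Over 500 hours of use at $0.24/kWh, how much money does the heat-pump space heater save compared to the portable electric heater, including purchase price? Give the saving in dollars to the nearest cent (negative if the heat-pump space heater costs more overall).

portable electric heater: $40.65 + (1554/1000) kW × 500 h × $0.24 = $40.65 + $186.48 = $227.13
heat-pump space heater: $513.30 + (450/1000) kW × 500 h × $0.24 = $513.30 + $54 = $567.3
Saving = $227.13 − $567.3 = −$340.17

-$340.17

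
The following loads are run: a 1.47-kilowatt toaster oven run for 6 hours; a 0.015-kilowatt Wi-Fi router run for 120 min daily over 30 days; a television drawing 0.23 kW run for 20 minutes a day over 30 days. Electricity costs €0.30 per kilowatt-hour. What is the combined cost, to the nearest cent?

toaster oven: 1.47 kW × 6 h = 8.82 kWh
Wi-Fi router: Runtime = 120 min × 30 = 3600 min = 60 h
Wi-Fi router: 0.015 kW × 60 h = 0.9 kWh
television: Runtime = 20 min × 30 = 600 min = 10 h
television: 0.23 kW × 10 h = 2.3 kWh
Total energy = 12.02 kWh
Cost = 12.02 × €0.30 = €3.61

€3.61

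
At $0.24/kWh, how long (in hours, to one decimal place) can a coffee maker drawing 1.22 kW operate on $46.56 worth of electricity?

159.0 h

Energy available = $46.56 ÷ $0.24/kWh = 194 kWh
Hours = 194 kWh ÷ 1.22 kW = 159.0 h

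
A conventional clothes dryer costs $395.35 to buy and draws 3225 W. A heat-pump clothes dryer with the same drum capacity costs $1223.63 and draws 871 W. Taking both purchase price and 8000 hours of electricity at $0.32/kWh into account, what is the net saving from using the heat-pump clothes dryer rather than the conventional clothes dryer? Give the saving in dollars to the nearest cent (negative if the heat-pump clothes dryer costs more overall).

conventional clothes dryer: $395.35 + (3225/1000) kW × 8000 h × $0.32 = $395.35 + $8256 = $8651.35
heat-pump clothes dryer: $1223.63 + (871/1000) kW × 8000 h × $0.32 = $1223.63 + $2229.76 = $3453.39
Saving = $8651.35 − $3453.39 = $5197.96

$5197.96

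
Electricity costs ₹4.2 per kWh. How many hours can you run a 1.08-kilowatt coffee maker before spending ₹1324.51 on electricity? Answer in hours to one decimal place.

292.0 h

Energy available = ₹1324.51 ÷ ₹4.2/kWh = 315.3595 kWh
Hours = 315.3595 kWh ÷ 1.08 kW = 292.0 h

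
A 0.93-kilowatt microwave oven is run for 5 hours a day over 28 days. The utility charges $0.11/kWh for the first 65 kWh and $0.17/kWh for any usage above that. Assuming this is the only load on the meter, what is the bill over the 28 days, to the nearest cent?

$18.23

Runtime = 5 h/day × 28 days = 140 h
Energy = 0.93 kW × 140 h = 130.2 kWh
Tier 1 (0–65 kWh): 65 × $0.11 = $7.15
Above 65 kWh: 65.2 × $0.17 = $11.084
Bill = $18.23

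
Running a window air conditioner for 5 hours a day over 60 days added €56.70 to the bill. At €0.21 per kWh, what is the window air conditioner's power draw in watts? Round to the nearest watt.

900 W

Energy = €56.70 ÷ €0.21/kWh = 270 kWh
Runtime = 5 h/day × 60 days = 300 h
Power = 270 kWh ÷ 300 h = 0.9 kW = 900 W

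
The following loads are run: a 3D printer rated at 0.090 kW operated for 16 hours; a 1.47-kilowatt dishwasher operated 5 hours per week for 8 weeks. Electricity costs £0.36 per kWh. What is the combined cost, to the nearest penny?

£21.69

3D printer: 0.09 kW × 16 h = 1.44 kWh
dishwasher: Runtime = 5 h/week × 8 weeks = 40 h
dishwasher: 1.47 kW × 40 h = 58.8 kWh
Total energy = 60.24 kWh
Cost = 60.24 × £0.36 = £21.69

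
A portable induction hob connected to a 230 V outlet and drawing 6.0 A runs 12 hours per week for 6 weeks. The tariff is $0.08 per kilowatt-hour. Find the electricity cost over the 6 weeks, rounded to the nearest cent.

Power = 6.0 A × 230 V = 1380 W = 1.38 kW
Runtime = 12 h/week × 6 weeks = 72 h
Energy = 1.38 kW × 72 h = 99.36 kWh
Cost = 99.36 kWh × $0.08/kWh = $7.95

$7.95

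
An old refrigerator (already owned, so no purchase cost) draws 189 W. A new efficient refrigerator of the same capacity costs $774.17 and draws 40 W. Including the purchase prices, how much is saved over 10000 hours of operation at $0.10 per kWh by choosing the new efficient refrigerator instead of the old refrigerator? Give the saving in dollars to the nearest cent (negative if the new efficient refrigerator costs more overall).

-$625.17

old refrigerator: $0.00 + (189/1000) kW × 10000 h × $0.10 = $0.00 + $189 = $189
new efficient refrigerator: $774.17 + (40/1000) kW × 10000 h × $0.10 = $774.17 + $40 = $814.17
Saving = $189 − $814.17 = −$625.17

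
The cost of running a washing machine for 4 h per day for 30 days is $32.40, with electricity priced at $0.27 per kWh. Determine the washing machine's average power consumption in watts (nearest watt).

Energy = $32.40 ÷ $0.27/kWh = 120 kWh
Runtime = 4 h/day × 30 days = 120 h
Power = 120 kWh ÷ 120 h = 1 kW = 1000 W

1000 W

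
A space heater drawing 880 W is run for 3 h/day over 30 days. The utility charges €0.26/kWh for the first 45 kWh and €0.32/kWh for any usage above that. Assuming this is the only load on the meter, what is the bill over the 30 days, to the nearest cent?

€22.64

Runtime = 3 h/day × 30 days = 90 h
Energy = 0.88 kW × 90 h = 79.2 kWh
Tier 1 (0–45 kWh): 45 × €0.26 = €11.7
Above 45 kWh: 34.2 × €0.32 = €10.944
Bill = €22.64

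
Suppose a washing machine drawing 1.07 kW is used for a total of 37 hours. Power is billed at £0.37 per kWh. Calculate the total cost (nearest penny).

Energy = 1.07 kW × 37 h = 39.59 kWh
Cost = 39.59 kWh × £0.37/kWh = £14.65

£14.65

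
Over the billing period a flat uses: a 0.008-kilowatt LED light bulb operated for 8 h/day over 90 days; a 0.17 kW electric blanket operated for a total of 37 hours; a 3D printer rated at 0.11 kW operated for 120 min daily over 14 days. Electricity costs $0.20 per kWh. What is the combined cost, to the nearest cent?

$3.03

LED light bulb: Runtime = 8 h/day × 90 days = 720 h
LED light bulb: 0.008 kW × 720 h = 5.76 kWh
electric blanket: 0.17 kW × 37 h = 6.29 kWh
3D printer: Runtime = 120 min × 14 = 1680 min = 28 h
3D printer: 0.11 kW × 28 h = 3.08 kWh
Total energy = 15.13 kWh
Cost = 15.13 × $0.20 = $3.03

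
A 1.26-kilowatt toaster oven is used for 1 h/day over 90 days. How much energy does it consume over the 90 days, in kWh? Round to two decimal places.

Runtime = 1 h/day × 90 days = 90 h
Energy = 1.26 kW × 90 h = 113.4 kWh

113.40 kWh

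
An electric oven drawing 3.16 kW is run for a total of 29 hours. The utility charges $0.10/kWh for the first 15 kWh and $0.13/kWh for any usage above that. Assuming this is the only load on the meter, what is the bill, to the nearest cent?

$11.46

Energy = 3.16 kW × 29 h = 91.64 kWh
Tier 1 (0–15 kWh): 15 × $0.10 = $1.5
Above 15 kWh: 76.64 × $0.13 = $9.9632
Bill = $11.46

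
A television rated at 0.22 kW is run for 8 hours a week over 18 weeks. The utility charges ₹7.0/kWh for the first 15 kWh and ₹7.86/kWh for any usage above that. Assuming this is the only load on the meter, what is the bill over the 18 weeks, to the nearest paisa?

₹236.10

Runtime = 8 h/week × 18 weeks = 144 h
Energy = 0.22 kW × 144 h = 31.68 kWh
Tier 1 (0–15 kWh): 15 × ₹7.0 = ₹105
Above 15 kWh: 16.68 × ₹7.86 = ₹131.1048
Bill = ₹236.10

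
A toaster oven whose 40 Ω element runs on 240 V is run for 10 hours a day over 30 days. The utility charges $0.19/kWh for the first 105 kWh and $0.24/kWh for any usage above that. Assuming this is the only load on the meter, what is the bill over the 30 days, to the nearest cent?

$98.43

Power = V²/R = 240²/40 = 1440 W = 1.44 kW
Runtime = 10 h/day × 30 days = 300 h
Energy = 1.44 kW × 300 h = 432 kWh
Tier 1 (0–105 kWh): 105 × $0.19 = $19.95
Above 105 kWh: 327 × $0.24 = $78.48
Bill = $98.43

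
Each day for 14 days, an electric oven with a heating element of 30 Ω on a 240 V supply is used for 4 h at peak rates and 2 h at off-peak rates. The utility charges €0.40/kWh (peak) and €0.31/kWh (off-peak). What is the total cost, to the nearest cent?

Power = V²/R = 240²/30 = 1920 W = 1.92 kW
Peak energy = 1.92 kW × 4 h × 14 = 107.52 kWh
Off-peak energy = 1.92 kW × 2 h × 14 = 53.76 kWh
Cost = 107.52 × €0.40 + 53.76 × €0.31 = €43.008 + €16.6656 = €59.67

€59.67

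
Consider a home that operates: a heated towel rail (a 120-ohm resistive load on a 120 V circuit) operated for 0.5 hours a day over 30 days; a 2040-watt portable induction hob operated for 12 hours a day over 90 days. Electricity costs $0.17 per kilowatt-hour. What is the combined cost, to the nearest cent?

$374.85

heated towel rail: Power = V²/R = 120²/120 = 120 W = 0.12 kW
heated towel rail: Runtime = 0.5 h/day × 30 days = 15 h
heated towel rail: 0.12 kW × 15 h = 1.8 kWh
portable induction hob: Runtime = 12 h/day × 90 days = 1080 h
portable induction hob: 2.04 kW × 1080 h = 2203.2 kWh
Total energy = 2205 kWh
Cost = 2205 × $0.17 = $374.85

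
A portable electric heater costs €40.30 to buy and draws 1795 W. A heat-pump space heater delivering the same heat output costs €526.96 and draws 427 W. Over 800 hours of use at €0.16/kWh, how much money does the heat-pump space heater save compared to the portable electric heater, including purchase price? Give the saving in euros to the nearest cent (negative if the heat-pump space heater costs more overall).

-€311.56

portable electric heater: €40.30 + (1795/1000) kW × 800 h × €0.16 = €40.30 + €229.76 = €270.06
heat-pump space heater: €526.96 + (427/1000) kW × 800 h × €0.16 = €526.96 + €54.656 = €581.616
Saving = €270.06 − €581.616 = −€311.556 → -€311.56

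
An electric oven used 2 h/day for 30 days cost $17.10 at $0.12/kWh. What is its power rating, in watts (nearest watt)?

2375 W

Energy = $17.10 ÷ $0.12/kWh = 142.5 kWh
Runtime = 2 h/day × 30 days = 60 h
Power = 142.5 kWh ÷ 60 h = 2.375 kW = 2375 W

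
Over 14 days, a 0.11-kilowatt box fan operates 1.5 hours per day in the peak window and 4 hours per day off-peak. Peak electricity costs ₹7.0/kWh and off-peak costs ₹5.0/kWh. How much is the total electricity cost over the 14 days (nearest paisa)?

₹46.97

Peak energy = 0.11 kW × 1.5 h × 14 = 2.31 kWh
Off-peak energy = 0.11 kW × 4 h × 14 = 6.16 kWh
Cost = 2.31 × ₹7.0 + 6.16 × ₹5.0 = ₹16.17 + ₹30.8 = ₹46.97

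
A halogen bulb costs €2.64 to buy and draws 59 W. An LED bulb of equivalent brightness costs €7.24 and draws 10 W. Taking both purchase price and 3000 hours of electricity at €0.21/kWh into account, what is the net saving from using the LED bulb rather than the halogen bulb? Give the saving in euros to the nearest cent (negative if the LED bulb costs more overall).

€26.27

halogen bulb: €2.64 + (59/1000) kW × 3000 h × €0.21 = €2.64 + €37.17 = €39.81
LED bulb: €7.24 + (10/1000) kW × 3000 h × €0.21 = €7.24 + €6.3 = €13.54
Saving = €39.81 − €13.54 = €26.27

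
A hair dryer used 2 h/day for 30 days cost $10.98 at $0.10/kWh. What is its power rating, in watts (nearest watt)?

1830 W

Energy = $10.98 ÷ $0.10/kWh = 109.8 kWh
Runtime = 2 h/day × 30 days = 60 h
Power = 109.8 kWh ÷ 60 h = 1.83 kW = 1830 W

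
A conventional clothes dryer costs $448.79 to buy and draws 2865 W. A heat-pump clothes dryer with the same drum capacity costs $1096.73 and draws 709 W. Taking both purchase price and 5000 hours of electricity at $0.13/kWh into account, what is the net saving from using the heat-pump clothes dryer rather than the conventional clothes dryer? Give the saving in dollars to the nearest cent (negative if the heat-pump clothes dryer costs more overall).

conventional clothes dryer: $448.79 + (2865/1000) kW × 5000 h × $0.13 = $448.79 + $1862.25 = $2311.04
heat-pump clothes dryer: $1096.73 + (709/1000) kW × 5000 h × $0.13 = $1096.73 + $460.85 = $1557.58
Saving = $2311.04 − $1557.58 = $753.46

$753.46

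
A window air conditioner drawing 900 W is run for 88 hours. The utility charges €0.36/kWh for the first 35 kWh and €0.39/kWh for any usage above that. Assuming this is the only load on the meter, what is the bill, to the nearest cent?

€29.84

Energy = 0.9 kW × 88 h = 79.2 kWh
Tier 1 (0–35 kWh): 35 × €0.36 = €12.6
Above 35 kWh: 44.2 × €0.39 = €17.238
Bill = €29.84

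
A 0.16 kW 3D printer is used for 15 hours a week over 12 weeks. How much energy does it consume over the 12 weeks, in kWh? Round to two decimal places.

Runtime = 15 h/week × 12 weeks = 180 h
Energy = 0.16 kW × 180 h = 28.8 kWh

28.80 kWh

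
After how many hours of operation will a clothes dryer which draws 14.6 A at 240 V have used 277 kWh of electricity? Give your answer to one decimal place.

Power = 14.6 A × 240 V = 3504 W = 3.504 kW
Hours = 277 kWh ÷ 3.504 kW = 79.1 h

79.1 h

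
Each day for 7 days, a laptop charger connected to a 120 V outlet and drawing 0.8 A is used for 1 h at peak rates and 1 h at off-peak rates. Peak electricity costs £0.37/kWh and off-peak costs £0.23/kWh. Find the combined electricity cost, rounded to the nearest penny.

Power = 0.8 A × 120 V = 96 W = 0.096 kW
Peak energy = 0.096 kW × 1 h × 7 = 0.672 kWh
Off-peak energy = 0.096 kW × 1 h × 7 = 0.672 kWh
Cost = 0.672 × £0.37 + 0.672 × £0.23 = £0.24864 + £0.15456 = £0.40

£0.40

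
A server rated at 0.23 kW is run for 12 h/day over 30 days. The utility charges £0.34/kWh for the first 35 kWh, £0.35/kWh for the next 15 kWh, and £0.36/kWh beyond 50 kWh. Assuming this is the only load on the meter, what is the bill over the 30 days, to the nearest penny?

£28.96

Runtime = 12 h/day × 30 days = 360 h
Energy = 0.23 kW × 360 h = 82.8 kWh
Tier 1 (0–35 kWh): 35 × £0.34 = £11.9
Tier 2 (35–50 kWh): 15 × £0.35 = £5.25
Above 50 kWh: 32.8 × £0.36 = £11.808
Bill = £28.96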